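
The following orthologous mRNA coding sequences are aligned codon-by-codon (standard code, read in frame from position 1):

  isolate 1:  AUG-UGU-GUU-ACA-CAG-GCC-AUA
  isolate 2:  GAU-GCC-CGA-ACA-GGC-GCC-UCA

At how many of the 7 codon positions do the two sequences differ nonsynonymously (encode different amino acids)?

Codon 1: AUG Met / GAU Asp — nonsynonymous.
Codon 2: UGU Cys / GCC Ala — nonsynonymous.
Codon 3: GUU Val / CGA Arg — nonsynonymous.
Codon 4: ACA Thr / ACA Thr — identical.
Codon 5: CAG Gln / GGC Gly — nonsynonymous.
Codon 6: GCC Ala / GCC Ala — identical.
Codon 7: AUA Ile / UCA Ser — nonsynonymous.
Nonsynonymous differences: 5.

5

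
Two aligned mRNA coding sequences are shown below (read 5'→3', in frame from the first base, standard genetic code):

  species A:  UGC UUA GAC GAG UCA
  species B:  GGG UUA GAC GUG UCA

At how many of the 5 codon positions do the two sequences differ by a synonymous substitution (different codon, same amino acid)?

Codon 1: UGC Cys / GGG Gly — nonsynonymous.
Codon 2: UUA Leu / UUA Leu — identical.
Codon 3: GAC Asp / GAC Asp — identical.
Codon 4: GAG Glu / GUG Val — nonsynonymous.
Codon 5: UCA Ser / UCA Ser — identical.
Synonymous differences: 0.

0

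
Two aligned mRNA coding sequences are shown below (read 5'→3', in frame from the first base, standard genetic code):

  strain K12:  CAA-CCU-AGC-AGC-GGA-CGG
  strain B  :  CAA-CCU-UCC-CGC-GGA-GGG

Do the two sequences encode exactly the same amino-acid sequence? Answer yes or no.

no

Codon 1: CAA Gln / CAA Gln — identical.
Codon 2: CCU Pro / CCU Pro — identical.
Codon 3: AGC Ser / UCC Ser — synonymous.
Codon 4: AGC Ser / CGC Arg — nonsynonymous.
Codon 5: GGA Gly / GGA Gly — identical.
Codon 6: CGG Arg / GGG Gly — nonsynonymous.
Nonsynonymous differences: 2 → different protein.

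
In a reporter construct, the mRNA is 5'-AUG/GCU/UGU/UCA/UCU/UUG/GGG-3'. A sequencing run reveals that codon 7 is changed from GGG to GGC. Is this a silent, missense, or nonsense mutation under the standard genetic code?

Position 21 falls in codon 7: GGG → Gly.
After the substitution the codon is GGC → Gly.
Both encode Gly, so the change is synonymous.

silent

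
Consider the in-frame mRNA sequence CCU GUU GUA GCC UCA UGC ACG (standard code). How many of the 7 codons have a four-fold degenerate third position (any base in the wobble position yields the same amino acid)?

Codon 1 CCU (Pro): third position 4-fold.
Codon 2 GUU (Val): third position 4-fold.
Codon 3 GUA (Val): third position 4-fold.
Codon 4 GCC (Ala): third position 4-fold.
Codon 5 UCA (Ser): third position 4-fold.
Codon 6 UGC (Cys): third position 2-fold.
Codon 7 ACG (Thr): third position 4-fold.
Four-fold degenerate third positions: 6.

6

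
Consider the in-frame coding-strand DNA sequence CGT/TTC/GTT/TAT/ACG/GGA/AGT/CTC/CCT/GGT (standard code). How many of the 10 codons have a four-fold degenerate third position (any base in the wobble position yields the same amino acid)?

7

Codon 1 CGT (Arg): third position 4-fold.
Codon 2 TTC (Phe): third position 2-fold.
Codon 3 GTT (Val): third position 4-fold.
Codon 4 TAT (Tyr): third position 2-fold.
Codon 5 ACG (Thr): third position 4-fold.
Codon 6 GGA (Gly): third position 4-fold.
Codon 7 AGT (Ser): third position 2-fold.
Codon 8 CTC (Leu): third position 4-fold.
Codon 9 CCT (Pro): third position 4-fold.
Codon 10 GGT (Gly): third position 4-fold.
Four-fold degenerate third positions: 7.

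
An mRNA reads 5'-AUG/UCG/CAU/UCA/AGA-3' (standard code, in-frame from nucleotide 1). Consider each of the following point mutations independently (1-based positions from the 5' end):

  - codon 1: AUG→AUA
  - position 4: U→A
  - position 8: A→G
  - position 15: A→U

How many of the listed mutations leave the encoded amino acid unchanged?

Codon 1: AUG (Met) → AUA (Ile) — missense.
Codon 2: UCG (Ser) → ACG (Thr) — missense.
Codon 3: CAU (His) → CGU (Arg) — missense.
Codon 5: AGA (Arg) → AGU (Ser) — missense.
Synonymous: 0 of 4.

0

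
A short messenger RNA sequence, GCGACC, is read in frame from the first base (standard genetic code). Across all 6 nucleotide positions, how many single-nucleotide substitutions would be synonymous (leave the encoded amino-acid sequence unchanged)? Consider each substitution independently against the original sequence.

Codon 1 (GCG, Ala): 3 synonymous substitutions.
Codon 2 (ACC, Thr): 3 synonymous substitutions.
Total: 3 + 3 = 6.

6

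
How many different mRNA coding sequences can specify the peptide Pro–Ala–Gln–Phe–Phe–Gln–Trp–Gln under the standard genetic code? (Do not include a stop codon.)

512

Pro: 4 codons.
Ala: 4 codons.
Gln: 2 codons.
Phe: 2 codons.
Phe: 2 codons.
Gln: 2 codons.
Trp: 1 codon.
Gln: 2 codons.
4 × 4 × 2 × 2 × 2 × 2 × 1 × 2 = 512.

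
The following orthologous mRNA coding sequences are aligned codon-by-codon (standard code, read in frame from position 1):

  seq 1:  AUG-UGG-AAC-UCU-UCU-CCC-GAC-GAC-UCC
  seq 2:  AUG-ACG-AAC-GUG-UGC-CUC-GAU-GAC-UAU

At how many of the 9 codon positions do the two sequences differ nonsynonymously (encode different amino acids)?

5

Codon 1: AUG Met / AUG Met — identical.
Codon 2: UGG Trp / ACG Thr — nonsynonymous.
Codon 3: AAC Asn / AAC Asn — identical.
Codon 4: UCU Ser / GUG Val — nonsynonymous.
Codon 5: UCU Ser / UGC Cys — nonsynonymous.
Codon 6: CCC Pro / CUC Leu — nonsynonymous.
Codon 7: GAC Asp / GAU Asp — synonymous.
Codon 8: GAC Asp / GAC Asp — identical.
Codon 9: UCC Ser / UAU Tyr — nonsynonymous.
Nonsynonymous differences: 5.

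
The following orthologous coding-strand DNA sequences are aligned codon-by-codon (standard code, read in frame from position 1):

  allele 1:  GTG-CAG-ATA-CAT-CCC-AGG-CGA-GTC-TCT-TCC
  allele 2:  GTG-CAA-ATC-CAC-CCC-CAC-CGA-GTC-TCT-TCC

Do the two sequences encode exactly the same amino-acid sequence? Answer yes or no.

no

Codon 1: GTG Val / GTG Val — identical.
Codon 2: CAG Gln / CAA Gln — synonymous.
Codon 3: ATA Ile / ATC Ile — synonymous.
Codon 4: CAT His / CAC His — synonymous.
Codon 5: CCC Pro / CCC Pro — identical.
Codon 6: AGG Arg / CAC His — nonsynonymous.
Codon 7: CGA Arg / CGA Arg — identical.
Codon 8: GTC Val / GTC Val — identical.
Codon 9: TCT Ser / TCT Ser — identical.
Codon 10: TCC Ser / TCC Ser — identical.
Nonsynonymous differences: 1 → different protein.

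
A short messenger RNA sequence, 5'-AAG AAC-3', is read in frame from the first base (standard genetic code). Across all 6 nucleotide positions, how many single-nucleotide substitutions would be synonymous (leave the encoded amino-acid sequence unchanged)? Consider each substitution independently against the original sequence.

Codon 1 (AAG, Lys): 1 synonymous substitution.
Codon 2 (AAC, Asn): 1 synonymous substitution.
Total: 1 + 1 = 2.

2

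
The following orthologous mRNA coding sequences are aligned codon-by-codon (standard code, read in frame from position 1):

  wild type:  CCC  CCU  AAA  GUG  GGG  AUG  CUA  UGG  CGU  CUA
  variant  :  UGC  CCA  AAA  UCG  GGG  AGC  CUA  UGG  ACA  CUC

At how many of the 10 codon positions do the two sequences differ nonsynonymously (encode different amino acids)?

Codon 1: CCC Pro / UGC Cys — nonsynonymous.
Codon 2: CCU Pro / CCA Pro — synonymous.
Codon 3: AAA Lys / AAA Lys — identical.
Codon 4: GUG Val / UCG Ser — nonsynonymous.
Codon 5: GGG Gly / GGG Gly — identical.
Codon 6: AUG Met / AGC Ser — nonsynonymous.
Codon 7: CUA Leu / CUA Leu — identical.
Codon 8: UGG Trp / UGG Trp — identical.
Codon 9: CGU Arg / ACA Thr — nonsynonymous.
Codon 10: CUA Leu / CUC Leu — synonymous.
Nonsynonymous differences: 4.

4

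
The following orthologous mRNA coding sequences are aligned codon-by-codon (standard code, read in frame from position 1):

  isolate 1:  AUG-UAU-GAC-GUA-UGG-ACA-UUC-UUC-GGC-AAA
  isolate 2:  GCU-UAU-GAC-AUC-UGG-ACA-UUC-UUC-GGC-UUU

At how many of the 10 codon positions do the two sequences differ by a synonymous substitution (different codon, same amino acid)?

Codon 1: AUG Met / GCU Ala — nonsynonymous.
Codon 2: UAU Tyr / UAU Tyr — identical.
Codon 3: GAC Asp / GAC Asp — identical.
Codon 4: GUA Val / AUC Ile — nonsynonymous.
Codon 5: UGG Trp / UGG Trp — identical.
Codon 6: ACA Thr / ACA Thr — identical.
Codon 7: UUC Phe / UUC Phe — identical.
Codon 8: UUC Phe / UUC Phe — identical.
Codon 9: GGC Gly / GGC Gly — identical.
Codon 10: AAA Lys / UUU Phe — nonsynonymous.
Synonymous differences: 0.

0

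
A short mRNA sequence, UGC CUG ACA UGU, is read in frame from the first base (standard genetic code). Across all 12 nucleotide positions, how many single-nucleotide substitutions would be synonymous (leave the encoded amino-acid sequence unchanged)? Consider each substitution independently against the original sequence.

Codon 1 (UGC, Cys): 1 synonymous substitution.
Codon 2 (CUG, Leu): 4 synonymous substitutions.
Codon 3 (ACA, Thr): 3 synonymous substitutions.
Codon 4 (UGU, Cys): 1 synonymous substitution.
Total: 1 + 4 + 3 + 1 = 9.

9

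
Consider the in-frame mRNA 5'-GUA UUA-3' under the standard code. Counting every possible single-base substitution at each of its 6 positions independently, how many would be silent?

Codon 1 (GUA, Val): 3 synonymous substitutions.
Codon 2 (UUA, Leu): 2 synonymous substitutions.
Total: 3 + 2 = 5.

5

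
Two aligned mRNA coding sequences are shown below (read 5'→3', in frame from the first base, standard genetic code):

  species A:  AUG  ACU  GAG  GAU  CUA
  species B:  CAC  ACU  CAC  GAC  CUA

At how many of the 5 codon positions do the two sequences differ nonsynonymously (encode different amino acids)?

Codon 1: AUG Met / CAC His — nonsynonymous.
Codon 2: ACU Thr / ACU Thr — identical.
Codon 3: GAG Glu / CAC His — nonsynonymous.
Codon 4: GAU Asp / GAC Asp — synonymous.
Codon 5: CUA Leu / CUA Leu — identical.
Nonsynonymous differences: 2.

2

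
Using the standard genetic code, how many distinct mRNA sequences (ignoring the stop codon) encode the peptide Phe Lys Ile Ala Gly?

192

Phe: 2 codons.
Lys: 2 codons.
Ile: 3 codons.
Ala: 4 codons.
Gly: 4 codons.
2 × 2 × 3 × 4 × 4 = 192.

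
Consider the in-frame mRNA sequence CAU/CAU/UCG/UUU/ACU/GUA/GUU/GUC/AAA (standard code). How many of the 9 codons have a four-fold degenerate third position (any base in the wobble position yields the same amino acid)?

Codon 1 CAU (His): third position 2-fold.
Codon 2 CAU (His): third position 2-fold.
Codon 3 UCG (Ser): third position 4-fold.
Codon 4 UUU (Phe): third position 2-fold.
Codon 5 ACU (Thr): third position 4-fold.
Codon 6 GUA (Val): third position 4-fold.
Codon 7 GUU (Val): third position 4-fold.
Codon 8 GUC (Val): third position 4-fold.
Codon 9 AAA (Lys): third position 2-fold.
Four-fold degenerate third positions: 5.

5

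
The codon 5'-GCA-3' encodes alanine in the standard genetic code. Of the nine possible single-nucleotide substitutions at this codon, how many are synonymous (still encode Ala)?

3

Position 1: none → 0 synonymous.
Position 2: none → 0 synonymous.
Position 3: GCT, GCC, GCG → 3 synonymous.
Total: 0 + 0 + 3 = 3.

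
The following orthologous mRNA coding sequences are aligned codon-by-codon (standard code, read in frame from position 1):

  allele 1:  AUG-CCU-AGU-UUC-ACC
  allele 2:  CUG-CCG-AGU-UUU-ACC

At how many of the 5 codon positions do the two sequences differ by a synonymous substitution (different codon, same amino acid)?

2

Codon 1: AUG Met / CUG Leu — nonsynonymous.
Codon 2: CCU Pro / CCG Pro — synonymous.
Codon 3: AGU Ser / AGU Ser — identical.
Codon 4: UUC Phe / UUU Phe — synonymous.
Codon 5: ACC Thr / ACC Thr — identical.
Synonymous differences: 2.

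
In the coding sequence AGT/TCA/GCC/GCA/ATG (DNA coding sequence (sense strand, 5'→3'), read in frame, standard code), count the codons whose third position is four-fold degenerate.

3

Codon 1 AGT (Ser): third position 2-fold.
Codon 2 TCA (Ser): third position 4-fold.
Codon 3 GCC (Ala): third position 4-fold.
Codon 4 GCA (Ala): third position 4-fold.
Codon 5 ATG (Met): third position 1-fold.
Four-fold degenerate third positions: 3.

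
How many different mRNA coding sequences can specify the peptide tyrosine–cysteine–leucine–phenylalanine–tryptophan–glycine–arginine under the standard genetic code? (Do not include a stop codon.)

1152

Tyr: 2 codons.
Cys: 2 codons.
Leu: 6 codons.
Phe: 2 codons.
Trp: 1 codon.
Gly: 4 codons.
Arg: 6 codons.
2 × 2 × 6 × 2 × 1 × 4 × 6 = 1152.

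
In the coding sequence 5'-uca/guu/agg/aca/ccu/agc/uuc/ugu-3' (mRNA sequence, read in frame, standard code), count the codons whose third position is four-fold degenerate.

4

Codon 1 UCA (Ser): third position 4-fold.
Codon 2 GUU (Val): third position 4-fold.
Codon 3 AGG (Arg): third position 2-fold.
Codon 4 ACA (Thr): third position 4-fold.
Codon 5 CCU (Pro): third position 4-fold.
Codon 6 AGC (Ser): third position 2-fold.
Codon 7 UUC (Phe): third position 2-fold.
Codon 8 UGU (Cys): third position 2-fold.
Four-fold degenerate third positions: 4.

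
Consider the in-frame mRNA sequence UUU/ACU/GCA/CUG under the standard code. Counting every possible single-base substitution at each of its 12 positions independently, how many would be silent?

Codon 1 (UUU, Phe): 1 synonymous substitution.
Codon 2 (ACU, Thr): 3 synonymous substitutions.
Codon 3 (GCA, Ala): 3 synonymous substitutions.
Codon 4 (CUG, Leu): 4 synonymous substitutions.
Total: 1 + 3 + 3 + 4 = 11.

11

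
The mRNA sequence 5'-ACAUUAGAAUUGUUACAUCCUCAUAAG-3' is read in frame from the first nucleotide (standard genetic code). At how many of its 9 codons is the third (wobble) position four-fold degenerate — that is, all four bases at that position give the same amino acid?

2

Codon 1 ACA (Thr): third position 4-fold.
Codon 2 UUA (Leu): third position 2-fold.
Codon 3 GAA (Glu): third position 2-fold.
Codon 4 UUG (Leu): third position 2-fold.
Codon 5 UUA (Leu): third position 2-fold.
Codon 6 CAU (His): third position 2-fold.
Codon 7 CCU (Pro): third position 4-fold.
Codon 8 CAU (His): third position 2-fold.
Codon 9 AAG (Lys): third position 2-fold.
Four-fold degenerate third positions: 2.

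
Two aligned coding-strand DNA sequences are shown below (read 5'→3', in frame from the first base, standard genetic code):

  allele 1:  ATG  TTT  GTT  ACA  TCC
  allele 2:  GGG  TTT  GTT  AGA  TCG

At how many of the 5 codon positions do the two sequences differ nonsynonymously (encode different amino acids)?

Codon 1: ATG Met / GGG Gly — nonsynonymous.
Codon 2: TTT Phe / TTT Phe — identical.
Codon 3: GTT Val / GTT Val — identical.
Codon 4: ACA Thr / AGA Arg — nonsynonymous.
Codon 5: TCC Ser / TCG Ser — synonymous.
Nonsynonymous differences: 2.

2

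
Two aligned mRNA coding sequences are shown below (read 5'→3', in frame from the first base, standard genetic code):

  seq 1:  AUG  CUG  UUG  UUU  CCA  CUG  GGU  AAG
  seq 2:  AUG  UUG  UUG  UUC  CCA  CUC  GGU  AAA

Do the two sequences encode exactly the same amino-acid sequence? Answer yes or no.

Codon 1: AUG Met / AUG Met — identical.
Codon 2: CUG Leu / UUG Leu — synonymous.
Codon 3: UUG Leu / UUG Leu — identical.
Codon 4: UUU Phe / UUC Phe — synonymous.
Codon 5: CCA Pro / CCA Pro — identical.
Codon 6: CUG Leu / CUC Leu — synonymous.
Codon 7: GGU Gly / GGU Gly — identical.
Codon 8: AAG Lys / AAA Lys — synonymous.
Nonsynonymous differences: 0 → same protein.

yes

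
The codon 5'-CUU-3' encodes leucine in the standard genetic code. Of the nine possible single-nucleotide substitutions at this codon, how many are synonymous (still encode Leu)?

3

Position 1: none → 0 synonymous.
Position 2: none → 0 synonymous.
Position 3: CUC, CUA, CUG → 3 synonymous.
Total: 0 + 0 + 3 = 3.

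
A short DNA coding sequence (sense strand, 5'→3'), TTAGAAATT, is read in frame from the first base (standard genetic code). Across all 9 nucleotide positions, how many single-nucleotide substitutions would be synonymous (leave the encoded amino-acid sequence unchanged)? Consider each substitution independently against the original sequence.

5

Codon 1 (TTA, Leu): 2 synonymous substitutions.
Codon 2 (GAA, Glu): 1 synonymous substitution.
Codon 3 (ATT, Ile): 2 synonymous substitutions.
Total: 2 + 1 + 2 = 5.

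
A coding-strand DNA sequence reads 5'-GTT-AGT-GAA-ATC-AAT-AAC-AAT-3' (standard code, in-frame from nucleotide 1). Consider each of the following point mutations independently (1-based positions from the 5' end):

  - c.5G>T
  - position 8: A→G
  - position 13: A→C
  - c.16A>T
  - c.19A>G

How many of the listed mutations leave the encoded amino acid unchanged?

Codon 2: AGT (Ser) → ATT (Ile) — missense.
Codon 3: GAA (Glu) → GGA (Gly) — missense.
Codon 5: AAT (Asn) → CAT (His) — missense.
Codon 6: AAC (Asn) → TAC (Tyr) — missense.
Codon 7: AAT (Asn) → GAT (Asp) — missense.
Synonymous: 0 of 5.

0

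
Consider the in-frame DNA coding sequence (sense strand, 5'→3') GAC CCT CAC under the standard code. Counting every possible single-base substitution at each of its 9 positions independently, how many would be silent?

5

Codon 1 (GAC, Asp): 1 synonymous substitution.
Codon 2 (CCT, Pro): 3 synonymous substitutions.
Codon 3 (CAC, His): 1 synonymous substitution.
Total: 1 + 3 + 1 = 5.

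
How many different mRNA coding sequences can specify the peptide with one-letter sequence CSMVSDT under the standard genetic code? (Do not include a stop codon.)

2304

Cys: 2 codons.
Ser: 6 codons.
Met: 1 codon.
Val: 4 codons.
Ser: 6 codons.
Asp: 2 codons.
Thr: 4 codons.
2 × 6 × 1 × 4 × 6 × 2 × 4 = 2304.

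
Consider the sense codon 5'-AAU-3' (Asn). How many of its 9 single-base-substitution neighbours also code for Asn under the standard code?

1

Position 1: none → 0 synonymous.
Position 2: none → 0 synonymous.
Position 3: AAC → 1 synonymous.
Total: 0 + 0 + 1 = 1.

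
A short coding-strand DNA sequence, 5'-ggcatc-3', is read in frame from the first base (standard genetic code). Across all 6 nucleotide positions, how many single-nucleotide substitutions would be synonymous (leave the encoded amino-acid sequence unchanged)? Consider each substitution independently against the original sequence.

5

Codon 1 (GGC, Gly): 3 synonymous substitutions.
Codon 2 (ATC, Ile): 2 synonymous substitutions.
Total: 3 + 2 = 5.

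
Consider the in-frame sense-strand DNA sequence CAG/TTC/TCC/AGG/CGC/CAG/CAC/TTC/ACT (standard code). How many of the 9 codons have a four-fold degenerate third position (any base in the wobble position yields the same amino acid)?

Codon 1 CAG (Gln): third position 2-fold.
Codon 2 TTC (Phe): third position 2-fold.
Codon 3 TCC (Ser): third position 4-fold.
Codon 4 AGG (Arg): third position 2-fold.
Codon 5 CGC (Arg): third position 4-fold.
Codon 6 CAG (Gln): third position 2-fold.
Codon 7 CAC (His): third position 2-fold.
Codon 8 TTC (Phe): third position 2-fold.
Codon 9 ACT (Thr): third position 4-fold.
Four-fold degenerate third positions: 3.

3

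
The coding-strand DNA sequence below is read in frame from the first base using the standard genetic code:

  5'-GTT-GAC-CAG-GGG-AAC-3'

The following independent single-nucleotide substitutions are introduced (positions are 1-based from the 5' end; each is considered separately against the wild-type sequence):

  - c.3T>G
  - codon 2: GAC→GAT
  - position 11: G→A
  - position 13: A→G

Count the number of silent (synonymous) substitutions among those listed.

2

Codon 1: GTT (Val) → GTG (Val) — synonymous.
Codon 2: GAC (Asp) → GAT (Asp) — synonymous.
Codon 4: GGG (Gly) → GAG (Glu) — missense.
Codon 5: AAC (Asn) → GAC (Asp) — missense.
Synonymous: 2 of 4.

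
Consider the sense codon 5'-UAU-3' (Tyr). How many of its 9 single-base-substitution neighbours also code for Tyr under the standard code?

1

Position 1: none → 0 synonymous.
Position 2: none → 0 synonymous.
Position 3: UAC → 1 synonymous.
Total: 0 + 0 + 1 = 1.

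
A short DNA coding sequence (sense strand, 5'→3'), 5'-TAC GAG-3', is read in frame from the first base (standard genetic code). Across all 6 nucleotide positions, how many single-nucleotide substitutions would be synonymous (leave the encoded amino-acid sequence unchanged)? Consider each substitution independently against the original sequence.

2

Codon 1 (TAC, Tyr): 1 synonymous substitution.
Codon 2 (GAG, Glu): 1 synonymous substitution.
Total: 1 + 1 = 2.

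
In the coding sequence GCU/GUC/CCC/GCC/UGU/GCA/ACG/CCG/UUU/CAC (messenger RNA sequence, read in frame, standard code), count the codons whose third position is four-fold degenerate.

7

Codon 1 GCU (Ala): third position 4-fold.
Codon 2 GUC (Val): third position 4-fold.
Codon 3 CCC (Pro): third position 4-fold.
Codon 4 GCC (Ala): third position 4-fold.
Codon 5 UGU (Cys): third position 2-fold.
Codon 6 GCA (Ala): third position 4-fold.
Codon 7 ACG (Thr): third position 4-fold.
Codon 8 CCG (Pro): third position 4-fold.
Codon 9 UUU (Phe): third position 2-fold.
Codon 10 CAC (His): third position 2-fold.
Four-fold degenerate third positions: 7.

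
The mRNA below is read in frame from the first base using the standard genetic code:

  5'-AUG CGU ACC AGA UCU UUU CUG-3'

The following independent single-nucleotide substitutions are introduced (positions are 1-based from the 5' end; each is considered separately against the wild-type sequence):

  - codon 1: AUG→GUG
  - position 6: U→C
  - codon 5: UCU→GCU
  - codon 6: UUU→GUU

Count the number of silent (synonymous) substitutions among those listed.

1

Codon 1: AUG (Met) → GUG (Val) — missense.
Codon 2: CGU (Arg) → CGC (Arg) — synonymous.
Codon 5: UCU (Ser) → GCU (Ala) — missense.
Codon 6: UUU (Phe) → GUU (Val) — missense.
Synonymous: 1 of 4.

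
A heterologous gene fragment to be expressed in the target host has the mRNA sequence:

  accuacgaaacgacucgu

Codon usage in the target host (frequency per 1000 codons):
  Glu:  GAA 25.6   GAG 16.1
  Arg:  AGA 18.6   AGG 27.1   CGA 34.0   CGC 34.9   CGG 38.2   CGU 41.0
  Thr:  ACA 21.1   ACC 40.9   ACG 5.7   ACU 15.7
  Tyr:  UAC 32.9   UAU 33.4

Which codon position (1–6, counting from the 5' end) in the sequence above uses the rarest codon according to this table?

4

Codon 1 ACC (Thr): 40.9 per 1000.
Codon 2 UAC (Tyr): 32.9 per 1000.
Codon 3 GAA (Glu): 25.6 per 1000.
Codon 4 ACG (Thr): 5.7 per 1000.
Codon 5 ACU (Thr): 15.7 per 1000.
Codon 6 CGU (Arg): 41.0 per 1000.
Lowest frequency is 5.7 at codon 4.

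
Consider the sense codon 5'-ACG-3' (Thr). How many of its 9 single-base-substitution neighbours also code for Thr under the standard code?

Position 1: none → 0 synonymous.
Position 2: none → 0 synonymous.
Position 3: ACU, ACC, ACA → 3 synonymous.
Total: 0 + 0 + 3 = 3.

3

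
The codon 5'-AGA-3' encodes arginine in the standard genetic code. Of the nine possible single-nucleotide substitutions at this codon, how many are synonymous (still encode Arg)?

2

Position 1: CGA → 1 synonymous.
Position 2: none → 0 synonymous.
Position 3: AGG → 1 synonymous.
Total: 1 + 0 + 1 = 2.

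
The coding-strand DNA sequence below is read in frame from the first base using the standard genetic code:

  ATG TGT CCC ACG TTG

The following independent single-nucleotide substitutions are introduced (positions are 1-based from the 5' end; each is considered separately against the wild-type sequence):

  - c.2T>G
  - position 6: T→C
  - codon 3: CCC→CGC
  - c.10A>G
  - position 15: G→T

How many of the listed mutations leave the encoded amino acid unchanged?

Codon 1: ATG (Met) → AGG (Arg) — missense.
Codon 2: TGT (Cys) → TGC (Cys) — synonymous.
Codon 3: CCC (Pro) → CGC (Arg) — missense.
Codon 4: ACG (Thr) → GCG (Ala) — missense.
Codon 5: TTG (Leu) → TTT (Phe) — missense.
Synonymous: 1 of 5.

1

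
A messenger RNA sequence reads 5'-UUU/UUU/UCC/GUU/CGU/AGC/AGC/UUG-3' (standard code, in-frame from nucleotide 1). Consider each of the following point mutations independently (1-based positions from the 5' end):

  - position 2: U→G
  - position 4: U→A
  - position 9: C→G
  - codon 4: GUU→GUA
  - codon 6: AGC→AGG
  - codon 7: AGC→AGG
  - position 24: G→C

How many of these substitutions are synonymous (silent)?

2

Codon 1: UUU (Phe) → UGU (Cys) — missense.
Codon 2: UUU (Phe) → AUU (Ile) — missense.
Codon 3: UCC (Ser) → UCG (Ser) — synonymous.
Codon 4: GUU (Val) → GUA (Val) — synonymous.
Codon 6: AGC (Ser) → AGG (Arg) — missense.
Codon 7: AGC (Ser) → AGG (Arg) — missense.
Codon 8: UUG (Leu) → UUC (Phe) — missense.
Synonymous: 2 of 7.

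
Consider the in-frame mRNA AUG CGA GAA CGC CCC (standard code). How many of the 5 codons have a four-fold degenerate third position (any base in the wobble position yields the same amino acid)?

Codon 1 AUG (Met): third position 1-fold.
Codon 2 CGA (Arg): third position 4-fold.
Codon 3 GAA (Glu): third position 2-fold.
Codon 4 CGC (Arg): third position 4-fold.
Codon 5 CCC (Pro): third position 4-fold.
Four-fold degenerate third positions: 3.

3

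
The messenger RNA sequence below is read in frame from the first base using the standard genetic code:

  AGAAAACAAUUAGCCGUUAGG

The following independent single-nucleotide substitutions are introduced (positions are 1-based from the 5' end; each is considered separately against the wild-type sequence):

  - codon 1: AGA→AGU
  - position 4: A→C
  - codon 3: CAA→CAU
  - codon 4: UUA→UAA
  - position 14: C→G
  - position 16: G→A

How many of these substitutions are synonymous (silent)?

0

Codon 1: AGA (Arg) → AGU (Ser) — missense.
Codon 2: AAA (Lys) → CAA (Gln) — missense.
Codon 3: CAA (Gln) → CAU (His) — missense.
Codon 4: UUA (Leu) → UAA (Stop) — nonsense.
Codon 5: GCC (Ala) → GGC (Gly) — missense.
Codon 6: GUU (Val) → AUU (Ile) — missense.
Synonymous: 0 of 6.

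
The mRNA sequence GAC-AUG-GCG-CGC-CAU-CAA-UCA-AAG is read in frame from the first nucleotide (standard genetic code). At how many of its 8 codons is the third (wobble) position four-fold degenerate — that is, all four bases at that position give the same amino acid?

Codon 1 GAC (Asp): third position 2-fold.
Codon 2 AUG (Met): third position 1-fold.
Codon 3 GCG (Ala): third position 4-fold.
Codon 4 CGC (Arg): third position 4-fold.
Codon 5 CAU (His): third position 2-fold.
Codon 6 CAA (Gln): third position 2-fold.
Codon 7 UCA (Ser): third position 4-fold.
Codon 8 AAG (Lys): third position 2-fold.
Four-fold degenerate third positions: 3.

3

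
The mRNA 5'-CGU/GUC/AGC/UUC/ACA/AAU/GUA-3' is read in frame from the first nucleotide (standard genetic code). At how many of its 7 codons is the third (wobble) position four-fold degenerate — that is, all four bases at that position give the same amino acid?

4

Codon 1 CGU (Arg): third position 4-fold.
Codon 2 GUC (Val): third position 4-fold.
Codon 3 AGC (Ser): third position 2-fold.
Codon 4 UUC (Phe): third position 2-fold.
Codon 5 ACA (Thr): third position 4-fold.
Codon 6 AAU (Asn): third position 2-fold.
Codon 7 GUA (Val): third position 4-fold.
Four-fold degenerate third positions: 4.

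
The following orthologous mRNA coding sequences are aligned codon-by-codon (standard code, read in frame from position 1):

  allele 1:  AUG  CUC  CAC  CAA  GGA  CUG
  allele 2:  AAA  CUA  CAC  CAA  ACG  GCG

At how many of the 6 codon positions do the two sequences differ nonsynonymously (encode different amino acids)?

3

Codon 1: AUG Met / AAA Lys — nonsynonymous.
Codon 2: CUC Leu / CUA Leu — synonymous.
Codon 3: CAC His / CAC His — identical.
Codon 4: CAA Gln / CAA Gln — identical.
Codon 5: GGA Gly / ACG Thr — nonsynonymous.
Codon 6: CUG Leu / GCG Ala — nonsynonymous.
Nonsynonymous differences: 3.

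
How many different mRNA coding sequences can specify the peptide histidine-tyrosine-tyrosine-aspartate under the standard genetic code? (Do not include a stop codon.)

His: 2 codons.
Tyr: 2 codons.
Tyr: 2 codons.
Asp: 2 codons.
2 × 2 × 2 × 2 = 16.

16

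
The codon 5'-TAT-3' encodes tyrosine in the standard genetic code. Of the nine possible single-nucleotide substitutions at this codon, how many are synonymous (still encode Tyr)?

Position 1: none → 0 synonymous.
Position 2: none → 0 synonymous.
Position 3: TAC → 1 synonymous.
Total: 0 + 0 + 1 = 1.

1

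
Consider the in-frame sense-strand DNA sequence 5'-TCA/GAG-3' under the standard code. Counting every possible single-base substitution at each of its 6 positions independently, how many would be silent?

4

Codon 1 (TCA, Ser): 3 synonymous substitutions.
Codon 2 (GAG, Glu): 1 synonymous substitution.
Total: 3 + 1 = 4.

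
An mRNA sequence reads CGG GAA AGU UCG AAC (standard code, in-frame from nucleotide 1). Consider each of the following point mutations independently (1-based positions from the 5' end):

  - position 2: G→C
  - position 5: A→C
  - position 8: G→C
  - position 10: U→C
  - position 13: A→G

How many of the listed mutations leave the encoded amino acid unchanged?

Codon 1: CGG (Arg) → CCG (Pro) — missense.
Codon 2: GAA (Glu) → GCA (Ala) — missense.
Codon 3: AGU (Ser) → ACU (Thr) — missense.
Codon 4: UCG (Ser) → CCG (Pro) — missense.
Codon 5: AAC (Asn) → GAC (Asp) — missense.
Synonymous: 0 of 5.

0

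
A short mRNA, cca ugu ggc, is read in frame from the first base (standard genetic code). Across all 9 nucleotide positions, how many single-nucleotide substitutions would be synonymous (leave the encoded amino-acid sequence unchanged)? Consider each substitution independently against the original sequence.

7

Codon 1 (CCA, Pro): 3 synonymous substitutions.
Codon 2 (UGU, Cys): 1 synonymous substitution.
Codon 3 (GGC, Gly): 3 synonymous substitutions.
Total: 3 + 1 + 3 = 7.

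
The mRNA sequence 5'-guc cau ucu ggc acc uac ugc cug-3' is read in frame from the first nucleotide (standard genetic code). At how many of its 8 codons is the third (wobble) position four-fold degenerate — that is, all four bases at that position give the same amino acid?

5

Codon 1 GUC (Val): third position 4-fold.
Codon 2 CAU (His): third position 2-fold.
Codon 3 UCU (Ser): third position 4-fold.
Codon 4 GGC (Gly): third position 4-fold.
Codon 5 ACC (Thr): third position 4-fold.
Codon 6 UAC (Tyr): third position 2-fold.
Codon 7 UGC (Cys): third position 2-fold.
Codon 8 CUG (Leu): third position 4-fold.
Four-fold degenerate third positions: 5.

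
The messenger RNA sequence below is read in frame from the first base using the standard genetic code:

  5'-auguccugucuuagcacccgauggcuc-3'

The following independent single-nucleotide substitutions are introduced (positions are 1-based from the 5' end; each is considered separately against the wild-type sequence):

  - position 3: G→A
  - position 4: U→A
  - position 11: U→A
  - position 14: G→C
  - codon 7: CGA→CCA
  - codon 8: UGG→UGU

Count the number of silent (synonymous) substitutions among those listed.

Codon 1: AUG (Met) → AUA (Ile) — missense.
Codon 2: UCC (Ser) → ACC (Thr) — missense.
Codon 4: CUU (Leu) → CAU (His) — missense.
Codon 5: AGC (Ser) → ACC (Thr) — missense.
Codon 7: CGA (Arg) → CCA (Pro) — missense.
Codon 8: UGG (Trp) → UGU (Cys) — missense.
Synonymous: 0 of 6.

0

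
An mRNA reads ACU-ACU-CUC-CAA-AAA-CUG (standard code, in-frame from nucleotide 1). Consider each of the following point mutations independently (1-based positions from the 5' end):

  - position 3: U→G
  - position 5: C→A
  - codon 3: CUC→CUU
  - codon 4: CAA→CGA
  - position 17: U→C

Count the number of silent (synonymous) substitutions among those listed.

Codon 1: ACU (Thr) → ACG (Thr) — synonymous.
Codon 2: ACU (Thr) → AAU (Asn) — missense.
Codon 3: CUC (Leu) → CUU (Leu) — synonymous.
Codon 4: CAA (Gln) → CGA (Arg) — missense.
Codon 6: CUG (Leu) → CCG (Pro) — missense.
Synonymous: 2 of 5.

2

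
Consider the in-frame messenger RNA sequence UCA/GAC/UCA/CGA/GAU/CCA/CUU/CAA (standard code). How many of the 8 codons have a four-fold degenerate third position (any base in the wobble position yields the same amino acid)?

5

Codon 1 UCA (Ser): third position 4-fold.
Codon 2 GAC (Asp): third position 2-fold.
Codon 3 UCA (Ser): third position 4-fold.
Codon 4 CGA (Arg): third position 4-fold.
Codon 5 GAU (Asp): third position 2-fold.
Codon 6 CCA (Pro): third position 4-fold.
Codon 7 CUU (Leu): third position 4-fold.
Codon 8 CAA (Gln): third position 2-fold.
Four-fold degenerate third positions: 5.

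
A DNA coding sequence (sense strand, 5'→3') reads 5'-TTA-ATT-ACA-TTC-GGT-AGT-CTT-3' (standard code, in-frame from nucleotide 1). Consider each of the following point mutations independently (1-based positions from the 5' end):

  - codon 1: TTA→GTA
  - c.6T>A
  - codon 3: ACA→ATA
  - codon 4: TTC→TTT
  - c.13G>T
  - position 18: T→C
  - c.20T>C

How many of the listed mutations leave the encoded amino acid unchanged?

3

Codon 1: TTA (Leu) → GTA (Val) — missense.
Codon 2: ATT (Ile) → ATA (Ile) — synonymous.
Codon 3: ACA (Thr) → ATA (Ile) — missense.
Codon 4: TTC (Phe) → TTT (Phe) — synonymous.
Codon 5: GGT (Gly) → TGT (Cys) — missense.
Codon 6: AGT (Ser) → AGC (Ser) — synonymous.
Codon 7: CTT (Leu) → CCT (Pro) — missense.
Synonymous: 3 of 7.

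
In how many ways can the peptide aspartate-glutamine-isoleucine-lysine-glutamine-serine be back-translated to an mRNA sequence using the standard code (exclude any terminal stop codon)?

Asp: 2 codons.
Gln: 2 codons.
Ile: 3 codons.
Lys: 2 codons.
Gln: 2 codons.
Ser: 6 codons.
2 × 2 × 3 × 2 × 2 × 6 = 288.

288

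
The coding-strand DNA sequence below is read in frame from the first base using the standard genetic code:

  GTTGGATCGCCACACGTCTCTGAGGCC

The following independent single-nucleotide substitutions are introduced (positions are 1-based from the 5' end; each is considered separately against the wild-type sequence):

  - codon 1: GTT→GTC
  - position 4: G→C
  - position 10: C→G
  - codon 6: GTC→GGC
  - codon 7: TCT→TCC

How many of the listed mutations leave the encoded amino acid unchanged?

Codon 1: GTT (Val) → GTC (Val) — synonymous.
Codon 2: GGA (Gly) → CGA (Arg) — missense.
Codon 4: CCA (Pro) → GCA (Ala) — missense.
Codon 6: GTC (Val) → GGC (Gly) — missense.
Codon 7: TCT (Ser) → TCC (Ser) — synonymous.
Synonymous: 2 of 5.

2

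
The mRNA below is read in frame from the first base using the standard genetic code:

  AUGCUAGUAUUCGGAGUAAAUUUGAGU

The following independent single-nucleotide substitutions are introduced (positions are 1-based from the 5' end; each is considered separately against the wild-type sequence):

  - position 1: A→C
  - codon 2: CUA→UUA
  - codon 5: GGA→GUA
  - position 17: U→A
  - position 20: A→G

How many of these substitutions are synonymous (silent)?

1

Codon 1: AUG (Met) → CUG (Leu) — missense.
Codon 2: CUA (Leu) → UUA (Leu) — synonymous.
Codon 5: GGA (Gly) → GUA (Val) — missense.
Codon 6: GUA (Val) → GAA (Glu) — missense.
Codon 7: AAU (Asn) → AGU (Ser) — missense.
Synonymous: 1 of 5.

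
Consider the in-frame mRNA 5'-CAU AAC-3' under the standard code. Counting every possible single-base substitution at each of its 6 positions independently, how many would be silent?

Codon 1 (CAU, His): 1 synonymous substitution.
Codon 2 (AAC, Asn): 1 synonymous substitution.
Total: 1 + 1 = 2.

2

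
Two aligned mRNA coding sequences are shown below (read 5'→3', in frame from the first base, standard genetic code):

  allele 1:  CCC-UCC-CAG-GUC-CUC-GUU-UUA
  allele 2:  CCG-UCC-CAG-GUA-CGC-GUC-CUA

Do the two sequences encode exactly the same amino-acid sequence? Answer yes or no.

no

Codon 1: CCC Pro / CCG Pro — synonymous.
Codon 2: UCC Ser / UCC Ser — identical.
Codon 3: CAG Gln / CAG Gln — identical.
Codon 4: GUC Val / GUA Val — synonymous.
Codon 5: CUC Leu / CGC Arg — nonsynonymous.
Codon 6: GUU Val / GUC Val — synonymous.
Codon 7: UUA Leu / CUA Leu — synonymous.
Nonsynonymous differences: 1 → different protein.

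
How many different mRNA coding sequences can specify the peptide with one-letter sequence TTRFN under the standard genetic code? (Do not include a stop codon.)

384

Thr: 4 codons.
Thr: 4 codons.
Arg: 6 codons.
Phe: 2 codons.
Asn: 2 codons.
4 × 4 × 6 × 2 × 2 = 384.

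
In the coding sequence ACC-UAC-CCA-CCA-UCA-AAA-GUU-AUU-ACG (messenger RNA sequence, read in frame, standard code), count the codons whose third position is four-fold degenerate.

6

Codon 1 ACC (Thr): third position 4-fold.
Codon 2 UAC (Tyr): third position 2-fold.
Codon 3 CCA (Pro): third position 4-fold.
Codon 4 CCA (Pro): third position 4-fold.
Codon 5 UCA (Ser): third position 4-fold.
Codon 6 AAA (Lys): third position 2-fold.
Codon 7 GUU (Val): third position 4-fold.
Codon 8 AUU (Ile): third position 3-fold.
Codon 9 ACG (Thr): third position 4-fold.
Four-fold degenerate third positions: 6.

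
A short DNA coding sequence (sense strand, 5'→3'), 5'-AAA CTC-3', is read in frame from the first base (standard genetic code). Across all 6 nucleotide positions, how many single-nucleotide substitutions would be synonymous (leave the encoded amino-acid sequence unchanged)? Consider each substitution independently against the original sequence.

Codon 1 (AAA, Lys): 1 synonymous substitution.
Codon 2 (CTC, Leu): 3 synonymous substitutions.
Total: 1 + 3 = 4.

4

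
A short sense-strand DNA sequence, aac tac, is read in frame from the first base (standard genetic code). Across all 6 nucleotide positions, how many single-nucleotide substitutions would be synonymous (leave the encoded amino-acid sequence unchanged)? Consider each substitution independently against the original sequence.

Codon 1 (AAC, Asn): 1 synonymous substitution.
Codon 2 (TAC, Tyr): 1 synonymous substitution.
Total: 1 + 1 = 2.

2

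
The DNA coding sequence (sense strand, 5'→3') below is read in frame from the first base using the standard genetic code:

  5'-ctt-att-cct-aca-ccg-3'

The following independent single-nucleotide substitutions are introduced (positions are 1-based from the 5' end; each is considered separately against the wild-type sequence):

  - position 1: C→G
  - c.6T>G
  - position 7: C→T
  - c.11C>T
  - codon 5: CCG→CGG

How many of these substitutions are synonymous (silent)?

Codon 1: CTT (Leu) → GTT (Val) — missense.
Codon 2: ATT (Ile) → ATG (Met) — missense.
Codon 3: CCT (Pro) → TCT (Ser) — missense.
Codon 4: ACA (Thr) → ATA (Ile) — missense.
Codon 5: CCG (Pro) → CGG (Arg) — missense.
Synonymous: 0 of 5.

0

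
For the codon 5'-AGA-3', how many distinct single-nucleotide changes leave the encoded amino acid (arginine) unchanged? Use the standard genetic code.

2

Position 1: CGA → 1 synonymous.
Position 2: none → 0 synonymous.
Position 3: AGG → 1 synonymous.
Total: 1 + 0 + 1 = 2.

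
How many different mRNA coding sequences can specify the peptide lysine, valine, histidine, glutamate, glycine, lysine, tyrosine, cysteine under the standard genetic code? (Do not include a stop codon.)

Lys: 2 codons.
Val: 4 codons.
His: 2 codons.
Glu: 2 codons.
Gly: 4 codons.
Lys: 2 codons.
Tyr: 2 codons.
Cys: 2 codons.
2 × 4 × 2 × 2 × 4 × 2 × 2 × 2 = 1024.

1024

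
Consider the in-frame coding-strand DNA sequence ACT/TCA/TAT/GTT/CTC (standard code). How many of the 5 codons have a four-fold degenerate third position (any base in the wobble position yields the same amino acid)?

4

Codon 1 ACT (Thr): third position 4-fold.
Codon 2 TCA (Ser): third position 4-fold.
Codon 3 TAT (Tyr): third position 2-fold.
Codon 4 GTT (Val): third position 4-fold.
Codon 5 CTC (Leu): third position 4-fold.
Four-fold degenerate third positions: 4.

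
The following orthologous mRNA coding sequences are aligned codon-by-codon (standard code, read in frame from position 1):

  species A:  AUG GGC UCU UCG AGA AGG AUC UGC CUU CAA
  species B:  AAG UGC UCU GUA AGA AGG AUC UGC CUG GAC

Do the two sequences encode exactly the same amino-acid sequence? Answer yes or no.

no

Codon 1: AUG Met / AAG Lys — nonsynonymous.
Codon 2: GGC Gly / UGC Cys — nonsynonymous.
Codon 3: UCU Ser / UCU Ser — identical.
Codon 4: UCG Ser / GUA Val — nonsynonymous.
Codon 5: AGA Arg / AGA Arg — identical.
Codon 6: AGG Arg / AGG Arg — identical.
Codon 7: AUC Ile / AUC Ile — identical.
Codon 8: UGC Cys / UGC Cys — identical.
Codon 9: CUU Leu / CUG Leu — synonymous.
Codon 10: CAA Gln / GAC Asp — nonsynonymous.
Nonsynonymous differences: 4 → different protein.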